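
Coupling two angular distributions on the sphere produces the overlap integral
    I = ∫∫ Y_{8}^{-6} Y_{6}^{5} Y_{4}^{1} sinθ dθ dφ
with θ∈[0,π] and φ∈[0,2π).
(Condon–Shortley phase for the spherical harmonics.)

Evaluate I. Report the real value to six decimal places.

Checks pass: Σm=0; 18 even; l₃=4∈[2,14].
(2·8+1)(2·6+1)(2·4+1) = 1989
Δ: 10! 6! 2! / 19! → 1/23279256
sum: t=4:+1/1658880 t=5:−1/518400 t=6:+1/1658880 = -1/1382400
3j²(8 6 4; 0 0 0) = Δ·Π!·Σ² = 504/46189  (sign -1)
sum: t=9:−1/87091200 t=10:+1/174182400 = -1/174182400
3j²(8 6 4; -6 5 1) = Δ·Π!·Σ² = 55/7752  (sign +1)
combine: 4πI² = 1989·504/46189·55/7752 = 945/6137
take √, sign -1: I = -0.11069625

-0.110696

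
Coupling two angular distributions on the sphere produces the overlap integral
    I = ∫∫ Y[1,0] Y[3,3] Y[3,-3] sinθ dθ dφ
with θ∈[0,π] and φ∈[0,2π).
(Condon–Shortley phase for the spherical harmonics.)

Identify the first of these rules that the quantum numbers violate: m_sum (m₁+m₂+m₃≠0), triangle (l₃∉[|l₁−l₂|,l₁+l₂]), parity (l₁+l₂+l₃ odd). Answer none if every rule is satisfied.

Σmᵢ = 0  ✓
l₃∈[|l₁−l₂|,l₁+l₂]=[2,4], have l₃=3  ✓
Σlᵢ = 7 ⇒ odd  ✗

parity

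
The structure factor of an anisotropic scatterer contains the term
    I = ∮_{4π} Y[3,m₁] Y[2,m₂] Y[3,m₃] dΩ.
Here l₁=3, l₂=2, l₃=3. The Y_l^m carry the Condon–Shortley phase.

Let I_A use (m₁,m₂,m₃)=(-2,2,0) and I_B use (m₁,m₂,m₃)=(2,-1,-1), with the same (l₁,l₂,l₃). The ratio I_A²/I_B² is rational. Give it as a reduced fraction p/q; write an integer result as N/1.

l's match ⇒ only the (l;m) 3-j factors differ between A and B.
A: triangle coeff Δ(3,2,3) = 1/3780; Σ_t [2,2]: t=2:+1/24 = 1/24; (3j)²=1/21 [(3 2 3; -2 2 0)], sign=-1
B: triangle coeff Δ(3,2,3) = 1/3780; Σ_t [0,1]: t=0:+1/12 t=1:−1/48 = 1/16; (3j)²=1/28 [(3 2 3; 2 -1 -1)], sign=+1
I_A²/I_B² = (1/21)/(1/28) = 4/3

4/3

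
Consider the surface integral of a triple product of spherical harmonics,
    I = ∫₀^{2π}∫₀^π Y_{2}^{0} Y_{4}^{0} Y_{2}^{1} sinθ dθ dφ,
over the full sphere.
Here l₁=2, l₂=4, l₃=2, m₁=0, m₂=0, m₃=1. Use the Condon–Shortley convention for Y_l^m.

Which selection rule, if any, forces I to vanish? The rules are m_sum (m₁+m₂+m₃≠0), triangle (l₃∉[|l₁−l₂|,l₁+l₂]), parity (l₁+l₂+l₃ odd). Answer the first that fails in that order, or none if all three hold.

Σmᵢ = 1  ✗
l₃∈[|l₁−l₂|,l₁+l₂]=[2,6], have l₃=2
Σlᵢ = 8 ⇒ even

m_sum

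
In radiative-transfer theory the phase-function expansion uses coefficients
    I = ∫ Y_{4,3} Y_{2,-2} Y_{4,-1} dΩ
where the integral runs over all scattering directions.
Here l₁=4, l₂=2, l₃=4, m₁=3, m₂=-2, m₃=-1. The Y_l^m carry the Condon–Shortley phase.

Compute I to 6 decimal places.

m-sum 0 ✓  L=10 even ✓  2≤4≤6 ✓
Π(2lᵢ+1) = 9×5×9 = 405
triangle coeff Δ(4,2,4) = 1/13860
Σ_t [0,2]: t=0:+1/192 t=1:−1/36 t=2:+1/192 = -5/288
(3j)²=20/693 [(4 2 4; 0 0 0)], sign=-1
Σ_t [0,0]: t=0:+1/480 = 1/480
(3j)²=3/110 [(4 2 4; 3 -2 -1)], sign=-1
⇒ 4πI² = 270/847
I = (+1)√(270/847/(4π)) = 0.15927046

0.159270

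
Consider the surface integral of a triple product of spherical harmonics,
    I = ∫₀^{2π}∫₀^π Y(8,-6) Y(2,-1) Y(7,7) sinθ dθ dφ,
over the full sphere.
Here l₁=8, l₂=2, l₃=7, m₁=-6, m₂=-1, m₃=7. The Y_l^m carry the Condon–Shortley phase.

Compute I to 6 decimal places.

Σlᵢ=17 odd — θ-integrand is odd under cosθ→−cosθ; I=0

0.000000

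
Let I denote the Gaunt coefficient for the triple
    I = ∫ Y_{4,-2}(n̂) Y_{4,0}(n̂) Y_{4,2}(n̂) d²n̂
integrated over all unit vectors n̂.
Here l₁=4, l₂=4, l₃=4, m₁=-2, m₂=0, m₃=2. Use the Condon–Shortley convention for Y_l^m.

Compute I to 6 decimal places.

Checks pass: Σm=0; 12 even; l₃=4∈[0,8].
(2·4+1)(2·4+1)(2·4+1) = 729
Δ: 4! 4! 4! / 13! → 1/450450
sum: t=0:+1/13824 t=1:−1/216 t=2:+1/64 t=3:−1/216 t=4:+1/13824 = 5/768
3j²(4 4 4; 0 0 0) = Δ·Π!·Σ² = 18/1001  (sign +1)
sum: t=2:+1/384 t=3:−1/216 t=4:+1/2304 = -11/6912
3j²(4 4 4; -2 0 2) = Δ·Π!·Σ² = 11/1638  (sign -1)
combine: 4πI² = 729·18/1001·11/1638 = 729/8281
take √, sign -1: I = -0.08369845

-0.083698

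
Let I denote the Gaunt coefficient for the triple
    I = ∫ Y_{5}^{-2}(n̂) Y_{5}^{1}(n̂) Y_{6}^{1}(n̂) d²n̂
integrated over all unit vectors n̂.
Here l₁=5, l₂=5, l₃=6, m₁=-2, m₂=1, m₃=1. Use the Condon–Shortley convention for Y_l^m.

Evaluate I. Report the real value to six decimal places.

0.120248

Rules hold: Σm=0, L=16 even, 0≤6≤10.
N = 11·11·13 = 1573
Δ = 4!·6!·6!/17! = 1/28588560
Racah Σ t=0..4: t=0:+1/345600 t=1:−1/13824 t=2:+1/5184 t=3:−1/13824 t=4:+1/345600 = 7/129600
⇒ 3j(5 5 6; 0 0 0)² = 80/7293, sgn +1
Racah Σ t=1..4: t=1:−1/518400 t=2:+1/23040 t=3:−1/10368 t=4:+1/41472 = -1/32400
⇒ 3j(5 5 6; -2 1 1)² = 128/12155, sgn +1
4πI² = N·(3j₀)²·(3jₘ)² = 2048/11271
I = +1·√(0.181705/4π) = 0.12024827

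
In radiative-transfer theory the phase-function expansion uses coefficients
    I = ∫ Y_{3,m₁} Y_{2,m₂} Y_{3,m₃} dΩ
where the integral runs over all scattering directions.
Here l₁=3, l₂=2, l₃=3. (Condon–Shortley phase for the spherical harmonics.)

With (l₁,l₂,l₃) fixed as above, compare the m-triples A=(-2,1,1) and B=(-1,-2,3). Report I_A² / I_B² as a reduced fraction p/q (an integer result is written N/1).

l's match ⇒ only the (l;m) 3-j factors differ between A and B.
A: triangle coeff Δ(3,2,3) = 1/3780; Σ_t [1,2]: t=1:−1/48 t=2:+1/12 = 1/16; (3j)²=1/28 [(3 2 3; -2 1 1)], sign=+1
B: triangle coeff Δ(3,2,3) = 1/3780; Σ_t [0,0]: t=0:+1/96 = 1/96; (3j)²=1/42 [(3 2 3; -1 -2 3)], sign=+1
I_A²/I_B² = (1/28)/(1/42) = 3/2

3/2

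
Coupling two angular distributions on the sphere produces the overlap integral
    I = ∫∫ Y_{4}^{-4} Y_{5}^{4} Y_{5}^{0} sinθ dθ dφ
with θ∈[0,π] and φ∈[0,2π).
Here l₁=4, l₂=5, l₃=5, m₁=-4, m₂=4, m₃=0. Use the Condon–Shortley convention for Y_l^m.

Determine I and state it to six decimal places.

Rules hold: Σm=0, L=14 even, 1≤5≤9.
N = 9·11·11 = 1089
Δ = 4!·4!·6!/15! = 1/3153150
Racah Σ t=0..4: t=0:+1/69120 t=1:−1/1728 t=2:+1/576 t=3:−1/1728 t=4:+1/69120 = 7/11520
⇒ 3j(4 5 5; 0 0 0)² = 2/143, sgn -1
Racah Σ t=4..4: t=4:+1/69120 = 1/69120
⇒ 3j(4 5 5; -4 4 0)² = 2/143, sgn -1
4πI² = N·(3j₀)²·(3jₘ)² = 36/169
I = +1·√(0.213018/4π) = 0.13019760

0.130198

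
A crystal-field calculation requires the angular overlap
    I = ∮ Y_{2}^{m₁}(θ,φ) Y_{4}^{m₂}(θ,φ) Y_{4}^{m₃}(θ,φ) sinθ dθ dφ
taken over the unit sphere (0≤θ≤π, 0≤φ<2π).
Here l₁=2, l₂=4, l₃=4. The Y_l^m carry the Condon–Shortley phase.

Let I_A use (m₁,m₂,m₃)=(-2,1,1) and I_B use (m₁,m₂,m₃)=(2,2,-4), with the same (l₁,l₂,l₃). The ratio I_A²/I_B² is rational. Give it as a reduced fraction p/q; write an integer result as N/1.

l's match ⇒ only the (l;m) 3-j factors differ between A and B.
A: triangle coeff Δ(2,4,4) = 1/13860; Σ_t [2,2]: t=2:+1/144 = 1/144; (3j)²=10/231 [(2 4 4; -2 1 1)], sign=-1
B: triangle coeff Δ(2,4,4) = 1/13860; Σ_t [0,0]: t=0:+1/2880 = 1/2880; (3j)²=2/165 [(2 4 4; 2 2 -4)], sign=+1
I_A²/I_B² = (10/231)/(2/165) = 25/7

25/7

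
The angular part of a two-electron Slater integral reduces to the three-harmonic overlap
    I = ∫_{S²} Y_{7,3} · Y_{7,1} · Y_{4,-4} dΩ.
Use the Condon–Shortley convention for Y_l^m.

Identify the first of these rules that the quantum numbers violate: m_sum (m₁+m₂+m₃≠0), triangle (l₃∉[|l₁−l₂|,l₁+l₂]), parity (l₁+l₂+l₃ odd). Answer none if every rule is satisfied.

none

m₁+m₂+m₃ = 3 + 1 − 4 = 0  ✓
triangle: |7−7|=0 ≤ l₃=4 ≤ 7+7=14  ✓
parity: l₁+l₂+l₃ = 18 is even  ✓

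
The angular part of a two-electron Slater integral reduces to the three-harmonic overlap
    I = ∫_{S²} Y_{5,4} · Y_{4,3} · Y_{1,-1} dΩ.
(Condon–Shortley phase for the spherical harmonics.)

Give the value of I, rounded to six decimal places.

0.000000

m-sum = 4 + 3 − 1 = 6 ≠ 0 ⇒ I = 0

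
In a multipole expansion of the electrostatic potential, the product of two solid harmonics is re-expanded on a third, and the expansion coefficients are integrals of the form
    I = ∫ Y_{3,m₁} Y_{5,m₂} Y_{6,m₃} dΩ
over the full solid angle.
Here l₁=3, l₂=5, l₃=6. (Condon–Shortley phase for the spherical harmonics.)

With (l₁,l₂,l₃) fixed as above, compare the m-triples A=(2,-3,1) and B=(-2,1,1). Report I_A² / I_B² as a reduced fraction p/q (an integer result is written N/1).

32/21

Shared (l₁,l₂,l₃)=(3,5,6): N and (l;000)² cancel in I_A²/I_B².
A: Δ = 2!·4!·8!/15! = 1/675675; Racah Σ t=0..1: t=0:+1/17280 t=1:−1/120960 = 1/20160; ⇒ 3j(3 5 6; 2 -3 1)² = 64/3003, sgn -1
B: Δ = 2!·4!·8!/15! = 1/675675; Racah Σ t=1..2: t=1:−1/17280 t=2:+1/6912 = 1/11520; ⇒ 3j(3 5 6; -2 1 1)² = 2/143, sgn -1
I_A²/I_B² = (64/3003)/(2/143) = 32/21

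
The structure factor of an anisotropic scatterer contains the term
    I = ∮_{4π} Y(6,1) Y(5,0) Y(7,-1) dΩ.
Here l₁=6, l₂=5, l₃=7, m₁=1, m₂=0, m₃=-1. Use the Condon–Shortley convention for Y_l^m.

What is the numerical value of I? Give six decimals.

-0.083287

Rules hold: Σm=0, L=18 even, 1≤7≤11.
N = 13·11·15 = 2145
Δ = 4!·8!·6!/19! = 1/174594420
Racah Σ t=0..4: t=0:+1/4147200 t=1:−1/207360 t=2:+1/82944 t=3:−1/207360 t=4:+1/4147200 = 1/345600
⇒ 3j(6 5 7; 0 0 0)² = 420/46189, sgn -1
Racah Σ t=0..4: t=0:+1/2073600 t=1:−1/165888 t=2:+1/103680 t=3:−1/414720 t=4:+1/14515200 = 17/9676800
⇒ 3j(6 5 7; 1 0 -1)² = 85/19019, sgn +1
4πI² = N·(3j₀)²·(3jₘ)² = 4500/51623
I = -1·√(0.0871704/4π) = -0.08328748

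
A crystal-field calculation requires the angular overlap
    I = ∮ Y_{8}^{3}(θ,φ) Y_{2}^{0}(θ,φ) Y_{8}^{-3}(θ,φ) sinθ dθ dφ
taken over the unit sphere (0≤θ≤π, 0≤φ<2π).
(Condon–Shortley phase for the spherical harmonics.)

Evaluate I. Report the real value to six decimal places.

m-sum 0 ✓  L=18 even ✓  6≤8≤10 ✓
Π(2lᵢ+1) = 17×5×17 = 1445
triangle coeff Δ(8,2,8) = 1/348840
Σ_t [0,2]: t=0:+1/116121600 t=1:−1/25401600 t=2:+1/116121600 = -1/45158400
(3j)²=24/1615 [(8 2 8; 0 0 0)], sign=-1
Σ_t [0,2]: t=0:+1/174182400 t=1:−1/87091200 t=2:+1/958003200 = -1/212889600
(3j)²=15/2584 [(8 2 8; 3 0 -3)], sign=+1
⇒ 4πI² = 45/361
I = (-1)√(45/361/(4π)) = -0.09959734

-0.099597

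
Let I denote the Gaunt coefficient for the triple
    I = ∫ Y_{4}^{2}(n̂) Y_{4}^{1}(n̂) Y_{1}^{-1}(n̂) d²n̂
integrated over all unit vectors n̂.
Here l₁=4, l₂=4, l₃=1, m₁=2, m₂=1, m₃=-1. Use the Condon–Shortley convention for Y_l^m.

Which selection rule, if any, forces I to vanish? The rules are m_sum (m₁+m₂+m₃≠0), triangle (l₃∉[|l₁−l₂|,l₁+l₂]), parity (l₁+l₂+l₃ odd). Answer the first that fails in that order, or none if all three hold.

m_sum

m₁+m₂+m₃ = 2 + 1 − 1 = 2  ✗
triangle: |4−4|=0 ≤ l₃=1 ≤ 4+4=8
parity: l₁+l₂+l₃ = 9 is odd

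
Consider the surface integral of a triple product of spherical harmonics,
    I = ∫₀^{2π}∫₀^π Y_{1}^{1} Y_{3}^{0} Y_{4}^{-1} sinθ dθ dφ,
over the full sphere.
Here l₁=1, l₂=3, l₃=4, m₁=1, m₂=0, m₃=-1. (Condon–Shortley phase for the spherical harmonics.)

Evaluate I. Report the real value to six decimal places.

m-sum 0 ✓  L=8 even ✓  2≤4≤4 ✓
Π(2lᵢ+1) = 3×7×9 = 189
triangle coeff Δ(1,3,4) = 1/252
Σ_t [0,0]: t=0:+1/36 = 1/36
(3j)²=4/63 [(1 3 4; 0 0 0)], sign=+1
Σ_t [0,0]: t=0:+1/72 = 1/72
(3j)²=5/126 [(1 3 4; 1 0 -1)], sign=-1
⇒ 4πI² = 10/21
I = (-1)√(10/21/(4π)) = -0.19466390

-0.194664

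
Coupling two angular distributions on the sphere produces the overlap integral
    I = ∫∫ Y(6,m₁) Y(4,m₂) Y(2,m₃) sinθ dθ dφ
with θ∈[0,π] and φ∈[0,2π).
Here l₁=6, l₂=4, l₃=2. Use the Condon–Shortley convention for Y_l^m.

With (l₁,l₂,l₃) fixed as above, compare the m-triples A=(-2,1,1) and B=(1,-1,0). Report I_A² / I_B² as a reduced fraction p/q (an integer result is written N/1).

Shared (l₁,l₂,l₃)=(6,4,2): N and (l;000)² cancel in I_A²/I_B².
A: Δ = 8!·4!·0!/13! = 1/6435; Racah Σ t=5..5: t=5:−1/4320 = -1/4320; ⇒ 3j(6 4 2; -2 1 1)² = 224/6435, sgn +1
B: Δ = 8!·4!·0!/13! = 1/6435; Racah Σ t=3..3: t=3:−1/2880 = -1/2880; ⇒ 3j(6 4 2; 1 -1 0)² = 14/429, sgn -1
I_A²/I_B² = (224/6435)/(14/429) = 16/15

16/15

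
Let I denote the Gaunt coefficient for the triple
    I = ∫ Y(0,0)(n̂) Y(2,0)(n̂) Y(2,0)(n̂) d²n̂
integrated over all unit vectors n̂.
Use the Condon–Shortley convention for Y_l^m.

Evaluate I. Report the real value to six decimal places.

Rules hold: Σm=0, L=4 even, 2≤2≤2.
N = 1·5·5 = 25
Δ = 0!·0!·4!/5! = 1/5
Racah Σ t=0..0: t=0:+1/4 = 1/4
⇒ 3j(0 2 2; 0 0 0)² = 1/5, sgn +1
(m-triple is (0,0,0) — same symbol as above.)
4πI² = N·(3j₀)²·(3jₘ)² = 1/1
I = +1·√(1/4π) = 0.28209479

0.282095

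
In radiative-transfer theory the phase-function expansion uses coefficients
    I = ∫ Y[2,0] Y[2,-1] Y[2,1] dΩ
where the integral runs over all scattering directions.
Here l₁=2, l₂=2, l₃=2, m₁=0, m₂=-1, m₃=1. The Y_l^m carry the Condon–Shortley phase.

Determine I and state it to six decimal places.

-0.090112

m-sum 0 ✓  L=6 even ✓  0≤2≤4 ✓
Π(2lᵢ+1) = 5×5×5 = 125
triangle coeff Δ(2,2,2) = 1/630
Σ_t [0,2]: t=0:+1/8 t=1:−1/1 t=2:+1/8 = -3/4
(3j)²=2/35 [(2 2 2; 0 0 0)], sign=-1
Σ_t [0,1]: t=0:+1/4 t=1:−1/2 = -1/4
(3j)²=1/70 [(2 2 2; 0 -1 1)], sign=+1
⇒ 4πI² = 5/49
I = (-1)√(5/49/(4π)) = -0.09011188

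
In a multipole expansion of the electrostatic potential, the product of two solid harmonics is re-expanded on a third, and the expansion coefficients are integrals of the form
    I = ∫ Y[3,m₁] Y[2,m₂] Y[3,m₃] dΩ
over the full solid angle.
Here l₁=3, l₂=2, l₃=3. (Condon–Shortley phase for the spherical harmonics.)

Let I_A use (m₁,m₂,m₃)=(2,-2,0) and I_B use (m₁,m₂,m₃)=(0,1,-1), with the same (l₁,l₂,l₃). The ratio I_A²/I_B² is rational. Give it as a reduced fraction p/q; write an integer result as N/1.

l's match ⇒ only the (l;m) 3-j factors differ between A and B.
A: triangle coeff Δ(3,2,3) = 1/3780; Σ_t [0,0]: t=0:+1/24 = 1/24; (3j)²=1/21 [(3 2 3; 2 -2 0)], sign=-1
B: triangle coeff Δ(3,2,3) = 1/3780; Σ_t [1,2]: t=1:−1/8 t=2:+1/12 = -1/24; (3j)²=1/210 [(3 2 3; 0 1 -1)], sign=-1
I_A²/I_B² = (1/21)/(1/210) = 10/1

10/1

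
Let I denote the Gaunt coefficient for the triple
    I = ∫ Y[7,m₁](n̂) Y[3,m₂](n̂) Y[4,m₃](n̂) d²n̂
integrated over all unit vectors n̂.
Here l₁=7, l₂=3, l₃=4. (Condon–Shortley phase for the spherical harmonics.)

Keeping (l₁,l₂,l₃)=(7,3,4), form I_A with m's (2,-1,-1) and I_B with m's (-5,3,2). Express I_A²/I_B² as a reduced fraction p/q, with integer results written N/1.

Shared (l₁,l₂,l₃)=(7,3,4): N and (l;000)² cancel in I_A²/I_B².
A: Δ = 6!·8!·0!/15! = 1/45045; Racah Σ t=2..2: t=2:+1/34560 = 1/34560; ⇒ 3j(7 3 4; 2 -1 -1)² = 4/143, sgn -1
B: Δ = 6!·8!·0!/15! = 1/45045; Racah Σ t=6..6: t=6:+1/1036800 = 1/1036800; ⇒ 3j(7 3 4; -5 3 2)² = 4/195, sgn +1
I_A²/I_B² = (4/143)/(4/195) = 15/11

15/11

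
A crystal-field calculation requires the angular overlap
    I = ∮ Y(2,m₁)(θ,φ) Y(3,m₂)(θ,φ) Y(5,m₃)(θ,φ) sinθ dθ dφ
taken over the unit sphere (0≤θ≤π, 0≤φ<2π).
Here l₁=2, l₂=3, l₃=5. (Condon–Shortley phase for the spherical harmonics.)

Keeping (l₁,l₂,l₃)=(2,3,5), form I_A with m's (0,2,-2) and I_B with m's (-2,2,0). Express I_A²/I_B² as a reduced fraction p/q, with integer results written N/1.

63/5

Same 2,3,5: normalisation and zero-m 3j drop out of the ratio.
A: Δ: 0! 4! 6! / 11! → 1/2310; sum: t=0:+1/480 = 1/480; 3j²(2 3 5; 0 2 -2) = Δ·Π!·Σ² = 3/110  (sign -1)
B: Δ: 0! 4! 6! / 11! → 1/2310; sum: t=0:+1/2880 = 1/2880; 3j²(2 3 5; -2 2 0) = Δ·Π!·Σ² = 1/462  (sign -1)
I_A²/I_B² = (3/110)/(1/462) = 63/5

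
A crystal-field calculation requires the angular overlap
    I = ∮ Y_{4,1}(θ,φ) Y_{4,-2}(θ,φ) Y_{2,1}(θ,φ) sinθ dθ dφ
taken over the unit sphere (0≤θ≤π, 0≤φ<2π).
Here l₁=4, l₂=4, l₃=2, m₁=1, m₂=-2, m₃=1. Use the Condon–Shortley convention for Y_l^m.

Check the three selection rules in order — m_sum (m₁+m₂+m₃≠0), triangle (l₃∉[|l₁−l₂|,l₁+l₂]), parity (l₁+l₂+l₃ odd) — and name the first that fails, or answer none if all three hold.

Σmᵢ = 0  ✓
l₃∈[|l₁−l₂|,l₁+l₂]=[0,8], have l₃=2  ✓
Σlᵢ = 10 ⇒ even  ✓

none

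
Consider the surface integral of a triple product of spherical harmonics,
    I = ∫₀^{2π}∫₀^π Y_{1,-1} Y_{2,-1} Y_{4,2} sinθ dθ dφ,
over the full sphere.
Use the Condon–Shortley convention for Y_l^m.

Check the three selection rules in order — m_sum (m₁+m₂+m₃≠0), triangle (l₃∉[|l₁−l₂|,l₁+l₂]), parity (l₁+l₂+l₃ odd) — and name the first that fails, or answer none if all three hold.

Σmᵢ = 0  ✓
l₃∈[|l₁−l₂|,l₁+l₂]=[1,3], have l₃=4  ✗
Σlᵢ = 7 ⇒ odd

triangle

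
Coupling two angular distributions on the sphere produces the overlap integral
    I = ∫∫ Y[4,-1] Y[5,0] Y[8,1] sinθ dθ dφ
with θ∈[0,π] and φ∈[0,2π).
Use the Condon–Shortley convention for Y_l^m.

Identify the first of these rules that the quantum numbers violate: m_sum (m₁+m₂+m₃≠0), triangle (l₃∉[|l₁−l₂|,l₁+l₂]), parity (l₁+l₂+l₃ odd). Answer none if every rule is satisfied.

m₁+m₂+m₃ = -1 + 0 + 1 = 0  ✓
triangle: |4−5|=1 ≤ l₃=8 ≤ 4+5=9  ✓
parity: l₁+l₂+l₃ = 17 is odd  ✗

parity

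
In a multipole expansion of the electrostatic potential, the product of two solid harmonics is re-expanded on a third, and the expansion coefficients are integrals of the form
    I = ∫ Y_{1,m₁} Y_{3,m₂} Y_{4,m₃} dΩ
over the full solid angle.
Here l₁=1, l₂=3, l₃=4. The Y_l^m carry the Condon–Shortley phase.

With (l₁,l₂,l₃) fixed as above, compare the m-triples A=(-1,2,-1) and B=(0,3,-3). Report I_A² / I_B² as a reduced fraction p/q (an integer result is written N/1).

l's match ⇒ only the (l;m) 3-j factors differ between A and B.
A: triangle coeff Δ(1,3,4) = 1/252; Σ_t [0,0]: t=0:+1/240 = 1/240; (3j)²=1/84 [(1 3 4; -1 2 -1)], sign=-1
B: triangle coeff Δ(1,3,4) = 1/252; Σ_t [0,0]: t=0:+1/720 = 1/720; (3j)²=1/36 [(1 3 4; 0 3 -3)], sign=-1
I_A²/I_B² = (1/84)/(1/36) = 3/7

3/7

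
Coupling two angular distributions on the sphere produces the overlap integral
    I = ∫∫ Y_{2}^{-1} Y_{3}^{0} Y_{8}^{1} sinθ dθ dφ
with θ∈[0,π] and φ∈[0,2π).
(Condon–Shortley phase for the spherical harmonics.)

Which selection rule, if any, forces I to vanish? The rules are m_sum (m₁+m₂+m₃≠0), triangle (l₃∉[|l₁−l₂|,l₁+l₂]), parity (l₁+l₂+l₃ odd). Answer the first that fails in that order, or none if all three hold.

triangle

m₁+m₂+m₃ = -1 + 0 + 1 = 0  ✓
triangle: |2−3|=1 ≤ l₃=8 ≤ 2+3=5  ✗
parity: l₁+l₂+l₃ = 13 is odd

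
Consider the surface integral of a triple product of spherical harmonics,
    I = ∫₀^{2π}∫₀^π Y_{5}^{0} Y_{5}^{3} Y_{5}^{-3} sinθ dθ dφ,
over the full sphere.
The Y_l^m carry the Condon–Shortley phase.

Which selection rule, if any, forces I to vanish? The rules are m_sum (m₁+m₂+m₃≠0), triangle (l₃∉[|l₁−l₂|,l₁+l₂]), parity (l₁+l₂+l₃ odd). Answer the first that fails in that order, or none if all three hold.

parity

Σmᵢ = 0  ✓
l₃∈[|l₁−l₂|,l₁+l₂]=[0,10], have l₃=5  ✓
Σlᵢ = 15 ⇒ odd  ✗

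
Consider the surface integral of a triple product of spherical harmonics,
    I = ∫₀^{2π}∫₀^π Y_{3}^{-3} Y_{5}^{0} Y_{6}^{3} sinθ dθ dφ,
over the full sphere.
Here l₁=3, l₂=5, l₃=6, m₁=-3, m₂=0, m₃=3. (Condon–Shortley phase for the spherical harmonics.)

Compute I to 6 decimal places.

m-sum 0 ✓  L=14 even ✓  2≤6≤8 ✓
Π(2lᵢ+1) = 7×11×13 = 1001
triangle coeff Δ(3,5,6) = 1/675675
Σ_t [0,2]: t=0:+1/8640 t=1:−1/2304 t=2:+1/8640 = -7/34560
(3j)²=7/429 [(3 5 6; 0 0 0)], sign=-1
Σ_t [2,2]: t=2:+1/34560 = 1/34560
(3j)²=4/143 [(3 5 6; -3 0 3)], sign=-1
⇒ 4πI² = 196/429
I = (+1)√(196/429/(4π)) = 0.19067531

0.190675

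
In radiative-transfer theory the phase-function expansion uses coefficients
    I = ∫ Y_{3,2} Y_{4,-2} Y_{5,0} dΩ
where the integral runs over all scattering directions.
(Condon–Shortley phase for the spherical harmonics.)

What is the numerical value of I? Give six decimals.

-0.171327

Rules hold: Σm=0, L=12 even, 1≤5≤7.
N = 7·9·11 = 693
Δ = 2!·4!·6!/13! = 1/180180
Racah Σ t=0..2: t=0:+1/576 t=1:−1/144 t=2:+1/576 = -1/288
⇒ 3j(3 4 5; 0 0 0)² = 20/1001, sgn +1
Racah Σ t=0..1: t=0:+1/576 t=1:−1/2880 = 1/720
⇒ 3j(3 4 5; 2 -2 0)² = 80/3003, sgn -1
4πI² = N·(3j₀)²·(3jₘ)² = 4800/13013
I = -1·√(0.368862/4π) = -0.17132746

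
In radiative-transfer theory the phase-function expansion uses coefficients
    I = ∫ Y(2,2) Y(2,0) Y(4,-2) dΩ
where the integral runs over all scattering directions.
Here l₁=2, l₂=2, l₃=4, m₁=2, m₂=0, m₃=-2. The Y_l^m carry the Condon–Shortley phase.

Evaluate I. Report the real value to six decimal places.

0.156078

Checks pass: Σm=0; 8 even; l₃=4∈[0,4].
(2·2+1)(2·2+1)(2·4+1) = 225
Δ: 0! 4! 4! / 9! → 1/630
sum: t=0:+1/16 = 1/16
3j²(2 2 4; 0 0 0) = Δ·Π!·Σ² = 2/35  (sign +1)
sum: t=0:+1/96 = 1/96
3j²(2 2 4; 2 0 -2) = Δ·Π!·Σ² = 1/42  (sign +1)
combine: 4πI² = 225·2/35·1/42 = 15/49
take √, sign +1: I = 0.15607835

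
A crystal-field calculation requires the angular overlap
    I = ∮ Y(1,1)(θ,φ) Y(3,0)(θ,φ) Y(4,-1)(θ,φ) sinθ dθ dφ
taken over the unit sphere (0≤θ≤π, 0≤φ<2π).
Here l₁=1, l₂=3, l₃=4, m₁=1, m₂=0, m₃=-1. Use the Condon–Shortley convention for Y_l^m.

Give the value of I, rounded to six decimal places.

Rules hold: Σm=0, L=8 even, 2≤4≤4.
N = 3·7·9 = 189
Δ = 0!·2!·6!/9! = 1/252
Racah Σ t=0..0: t=0:+1/36 = 1/36
⇒ 3j(1 3 4; 0 0 0)² = 4/63, sgn +1
Racah Σ t=0..0: t=0:+1/72 = 1/72
⇒ 3j(1 3 4; 1 0 -1)² = 5/126, sgn -1
4πI² = N·(3j₀)²·(3jₘ)² = 10/21
I = -1·√(0.47619/4π) = -0.19466390

-0.194664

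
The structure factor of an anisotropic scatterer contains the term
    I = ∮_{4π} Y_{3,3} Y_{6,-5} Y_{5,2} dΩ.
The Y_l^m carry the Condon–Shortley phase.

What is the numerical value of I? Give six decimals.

0.169016

m-sum 0 ✓  L=14 even ✓  3≤5≤9 ✓
Π(2lᵢ+1) = 7×13×11 = 1001
triangle coeff Δ(3,6,5) = 1/675675
Σ_t [1,3]: t=1:−1/8640 t=2:+1/2304 t=3:−1/8640 = 7/34560
(3j)²=7/429 [(3 6 5; 0 0 0)], sign=-1
Σ_t [0,0]: t=0:+1/241920 = 1/241920
(3j)²=2/91 [(3 6 5; 3 -5 2)], sign=-1
⇒ 4πI² = 14/39
I = (+1)√(14/39/(4π)) = 0.16901560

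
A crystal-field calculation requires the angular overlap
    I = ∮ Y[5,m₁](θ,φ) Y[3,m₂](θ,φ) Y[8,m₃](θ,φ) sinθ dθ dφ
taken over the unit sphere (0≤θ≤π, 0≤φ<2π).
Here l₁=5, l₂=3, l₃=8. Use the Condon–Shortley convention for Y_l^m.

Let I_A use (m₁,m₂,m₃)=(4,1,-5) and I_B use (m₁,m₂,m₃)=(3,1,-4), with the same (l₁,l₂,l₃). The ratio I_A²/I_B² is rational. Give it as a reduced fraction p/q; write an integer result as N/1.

l's match ⇒ only the (l;m) 3-j factors differ between A and B.
A: triangle coeff Δ(5,3,8) = 1/136136; Σ_t [0,0]: t=0:+1/17418240 = 1/17418240; (3j)²=15/952 [(5 3 8; 4 1 -5)], sign=-1
B: triangle coeff Δ(5,3,8) = 1/136136; Σ_t [0,0]: t=0:+1/3870720 = 1/3870720; (3j)²=135/6188 [(5 3 8; 3 1 -4)], sign=+1
I_A²/I_B² = (15/952)/(135/6188) = 13/18

13/18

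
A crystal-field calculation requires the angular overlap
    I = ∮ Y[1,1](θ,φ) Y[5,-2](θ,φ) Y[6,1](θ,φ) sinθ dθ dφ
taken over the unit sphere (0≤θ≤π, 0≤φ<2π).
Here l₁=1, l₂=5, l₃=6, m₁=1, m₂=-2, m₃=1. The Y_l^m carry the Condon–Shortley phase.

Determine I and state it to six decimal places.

m-sum 0 ✓  L=12 even ✓  4≤6≤6 ✓
Π(2lᵢ+1) = 3×11×13 = 429
triangle coeff Δ(1,5,6) = 1/858
Σ_t [0,0]: t=0:+1/14400 = 1/14400
(3j)²=6/143 [(1 5 6; 0 0 0)], sign=+1
Σ_t [0,0]: t=0:+1/60480 = 1/60480
(3j)²=5/429 [(1 5 6; 1 -2 1)], sign=-1
⇒ 4πI² = 30/143
I = (-1)√(30/143/(4π)) = -0.12920749

-0.129207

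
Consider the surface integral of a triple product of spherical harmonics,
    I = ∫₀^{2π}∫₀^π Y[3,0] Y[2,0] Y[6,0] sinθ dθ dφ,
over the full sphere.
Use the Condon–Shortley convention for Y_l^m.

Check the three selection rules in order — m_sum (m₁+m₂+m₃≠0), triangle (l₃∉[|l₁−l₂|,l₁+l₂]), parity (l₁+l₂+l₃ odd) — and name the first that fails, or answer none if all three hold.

triangle

m₁+m₂+m₃ = 0 + 0 + 0 = 0  ✓
triangle: |3−2|=1 ≤ l₃=6 ≤ 3+2=5  ✗
parity: l₁+l₂+l₃ = 11 is odd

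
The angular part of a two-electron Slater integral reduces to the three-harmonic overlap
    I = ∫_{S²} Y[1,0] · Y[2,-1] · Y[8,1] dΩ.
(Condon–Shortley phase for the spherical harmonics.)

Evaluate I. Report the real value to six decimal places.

l₃=8 ∉ [1,3] — triangle fails ⇒ I = 0

0.000000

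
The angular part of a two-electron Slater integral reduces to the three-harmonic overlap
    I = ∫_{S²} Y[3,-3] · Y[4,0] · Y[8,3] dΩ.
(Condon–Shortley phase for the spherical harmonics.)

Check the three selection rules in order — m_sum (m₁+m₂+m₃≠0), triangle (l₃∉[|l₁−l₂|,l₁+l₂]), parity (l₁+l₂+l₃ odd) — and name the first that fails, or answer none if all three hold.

triangle

m₁+m₂+m₃ = -3 + 0 + 3 = 0  ✓
triangle: |3−4|=1 ≤ l₃=8 ≤ 3+4=7  ✗
parity: l₁+l₂+l₃ = 15 is odd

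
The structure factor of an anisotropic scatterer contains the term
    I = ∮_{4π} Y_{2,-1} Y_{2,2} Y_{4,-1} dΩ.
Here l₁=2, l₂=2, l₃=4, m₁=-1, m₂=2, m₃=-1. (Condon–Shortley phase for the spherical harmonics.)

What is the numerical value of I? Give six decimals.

-0.090112

Checks pass: Σm=0; 8 even; l₃=4∈[0,4].
(2·2+1)(2·2+1)(2·4+1) = 225
Δ: 0! 4! 4! / 9! → 1/630
sum: t=0:+1/16 = 1/16
3j²(2 2 4; 0 0 0) = Δ·Π!·Σ² = 2/35  (sign +1)
sum: t=0:+1/144 = 1/144
3j²(2 2 4; -1 2 -1) = Δ·Π!·Σ² = 1/126  (sign -1)
combine: 4πI² = 225·2/35·1/126 = 5/49
take √, sign -1: I = -0.09011188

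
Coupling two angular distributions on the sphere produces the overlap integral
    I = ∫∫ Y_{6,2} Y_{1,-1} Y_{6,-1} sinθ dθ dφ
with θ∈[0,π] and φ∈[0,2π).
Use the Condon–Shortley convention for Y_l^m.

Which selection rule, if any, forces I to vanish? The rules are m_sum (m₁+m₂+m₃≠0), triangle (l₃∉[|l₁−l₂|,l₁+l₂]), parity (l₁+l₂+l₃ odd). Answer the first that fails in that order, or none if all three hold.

parity

Σmᵢ = 0  ✓
l₃∈[|l₁−l₂|,l₁+l₂]=[5,7], have l₃=6  ✓
Σlᵢ = 13 ⇒ odd  ✗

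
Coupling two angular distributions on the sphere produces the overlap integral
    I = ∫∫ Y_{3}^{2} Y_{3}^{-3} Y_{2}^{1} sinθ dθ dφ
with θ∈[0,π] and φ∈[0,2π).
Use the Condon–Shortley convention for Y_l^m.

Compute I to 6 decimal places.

-0.210261

m-sum 0 ✓  L=8 even ✓  0≤2≤6 ✓
Π(2lᵢ+1) = 7×7×5 = 245
triangle coeff Δ(3,3,2) = 1/3780
Σ_t [1,3]: t=1:−1/24 t=2:+1/4 t=3:−1/24 = 1/6
(3j)²=4/105 [(3 3 2; 0 0 0)], sign=+1
Σ_t [0,0]: t=0:+1/48 = 1/48
(3j)²=5/84 [(3 3 2; 2 -3 1)], sign=-1
⇒ 4πI² = 5/9
I = (-1)√(5/9/(4π)) = -0.21026104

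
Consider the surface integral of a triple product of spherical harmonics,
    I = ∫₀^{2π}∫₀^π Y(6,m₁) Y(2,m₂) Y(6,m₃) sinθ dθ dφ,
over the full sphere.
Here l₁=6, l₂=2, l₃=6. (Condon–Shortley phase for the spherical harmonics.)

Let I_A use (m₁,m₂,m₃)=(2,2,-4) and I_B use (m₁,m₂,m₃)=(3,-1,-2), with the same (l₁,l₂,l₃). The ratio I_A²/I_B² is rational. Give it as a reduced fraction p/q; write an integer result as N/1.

6/5

l's match ⇒ only the (l;m) 3-j factors differ between A and B.
A: triangle coeff Δ(6,2,6) = 1/90090; Σ_t [2,2]: t=2:+1/322560 = 1/322560; (3j)²=18/1001 [(6 2 6; 2 2 -4)], sign=+1
B: triangle coeff Δ(6,2,6) = 1/90090; Σ_t [0,1]: t=0:+1/60480 t=1:−1/161280 = 1/96768; (3j)²=15/1001 [(6 2 6; 3 -1 -2)], sign=+1
I_A²/I_B² = (18/1001)/(15/1001) = 6/5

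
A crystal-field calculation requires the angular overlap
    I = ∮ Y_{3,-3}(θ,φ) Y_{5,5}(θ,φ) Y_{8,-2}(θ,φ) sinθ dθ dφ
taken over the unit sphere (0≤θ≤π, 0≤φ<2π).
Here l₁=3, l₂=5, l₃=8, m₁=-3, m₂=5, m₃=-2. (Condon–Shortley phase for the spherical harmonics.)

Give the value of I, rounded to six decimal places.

0.004198

Checks pass: Σm=0; 16 even; l₃=8∈[2,8].
(2·3+1)(2·5+1)(2·8+1) = 1309
Δ: 0! 6! 10! / 17! → 1/136136
sum: t=0:+1/518400 = 1/518400
3j²(3 5 8; 0 0 0) = Δ·Π!·Σ² = 56/2431  (sign +1)
sum: t=0:+1/2612736000 = 1/2612736000
3j²(3 5 8; -3 5 -2) = Δ·Π!·Σ² = 1/136136  (sign +1)
combine: 4πI² = 1309·56/2431·1/136136 = 7/31603
take √, sign +1: I = 0.00419836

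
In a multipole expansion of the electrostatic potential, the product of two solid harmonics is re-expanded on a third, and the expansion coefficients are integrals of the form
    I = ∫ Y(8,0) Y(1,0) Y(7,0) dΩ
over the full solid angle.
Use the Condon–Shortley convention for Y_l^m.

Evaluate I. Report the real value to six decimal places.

m-sum 0 ✓  L=16 even ✓  7≤7≤9 ✓
Π(2lᵢ+1) = 17×3×15 = 765
triangle coeff Δ(8,1,7) = 1/2040
Σ_t [1,1]: t=1:−1/25401600 = -1/25401600
(3j)²=8/255 [(8 1 7; 0 0 0)], sign=+1
(m-triple is (0,0,0) — same symbol as above.)
⇒ 4πI² = 64/85
I = (+1)√(64/85/(4π)) = 0.24477981

0.244780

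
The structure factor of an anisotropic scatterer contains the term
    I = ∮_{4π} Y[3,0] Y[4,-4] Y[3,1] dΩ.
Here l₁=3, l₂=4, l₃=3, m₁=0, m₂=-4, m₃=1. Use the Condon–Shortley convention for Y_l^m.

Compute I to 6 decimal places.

0 − 4 + 1 = -3 ≠ 0: azimuthal integral kills it; I = 0

0.000000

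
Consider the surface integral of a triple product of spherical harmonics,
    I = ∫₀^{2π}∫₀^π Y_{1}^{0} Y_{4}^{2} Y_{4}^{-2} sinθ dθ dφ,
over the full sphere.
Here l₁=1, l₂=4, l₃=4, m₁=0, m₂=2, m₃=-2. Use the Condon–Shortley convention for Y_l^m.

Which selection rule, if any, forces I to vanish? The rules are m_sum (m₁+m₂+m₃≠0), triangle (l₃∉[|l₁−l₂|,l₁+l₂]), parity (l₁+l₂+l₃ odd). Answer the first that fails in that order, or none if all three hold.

Σmᵢ = 0  ✓
l₃∈[|l₁−l₂|,l₁+l₂]=[3,5], have l₃=4  ✓
Σlᵢ = 9 ⇒ odd  ✗

parity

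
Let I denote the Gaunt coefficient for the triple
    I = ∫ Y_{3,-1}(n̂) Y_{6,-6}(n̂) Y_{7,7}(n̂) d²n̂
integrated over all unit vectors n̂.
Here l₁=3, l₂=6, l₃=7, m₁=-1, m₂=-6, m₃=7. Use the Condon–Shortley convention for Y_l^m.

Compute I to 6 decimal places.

Checks pass: Σm=0; 16 even; l₃=7∈[3,9].
(2·3+1)(2·6+1)(2·7+1) = 1365
Δ: 2! 4! 10! / 17! → 1/2042040
sum: t=0:+1/207360 t=1:−1/57600 t=2:+1/207360 = -1/129600
3j²(3 6 7; 0 0 0) = Δ·Π!·Σ² = 168/12155  (sign +1)
sum: t=0:+1/174182400 = 1/174182400
3j²(3 6 7; -1 -6 7) = Δ·Π!·Σ² = 11/340  (sign +1)
combine: 4πI² = 1365·168/12155·11/340 = 882/1445
take √, sign +1: I = 0.22039180

0.220392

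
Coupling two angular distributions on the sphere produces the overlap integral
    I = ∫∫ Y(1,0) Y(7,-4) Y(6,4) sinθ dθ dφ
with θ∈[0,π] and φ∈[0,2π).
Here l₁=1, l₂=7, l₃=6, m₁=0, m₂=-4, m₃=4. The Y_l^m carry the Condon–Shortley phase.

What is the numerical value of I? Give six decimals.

Rules hold: Σm=0, L=14 even, 6≤6≤8.
N = 3·15·13 = 585
Δ = 2!·0!·12!/15! = 1/1365
Racah Σ t=1..1: t=1:−1/518400 = -1/518400
⇒ 3j(1 7 6; 0 0 0)² = 7/195, sgn -1
Racah Σ t=1..1: t=1:−1/7257600 = -1/7257600
⇒ 3j(1 7 6; 0 -4 4)² = 11/455, sgn -1
4πI² = N·(3j₀)²·(3jₘ)² = 33/65
I = +1·√(0.507692/4π) = 0.20099968

0.201000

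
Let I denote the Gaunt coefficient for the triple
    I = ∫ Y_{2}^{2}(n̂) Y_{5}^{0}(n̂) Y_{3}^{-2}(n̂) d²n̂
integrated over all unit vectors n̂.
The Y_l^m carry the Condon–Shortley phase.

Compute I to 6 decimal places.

0.053579

m-sum 0 ✓  L=10 even ✓  3≤3≤7 ✓
Π(2lᵢ+1) = 5×11×7 = 385
triangle coeff Δ(2,5,3) = 1/2310
Σ_t [2,2]: t=2:+1/144 = 1/144
(3j)²=10/231 [(2 5 3; 0 0 0)], sign=-1
Σ_t [0,0]: t=0:+1/2880 = 1/2880
(3j)²=1/462 [(2 5 3; 2 0 -2)], sign=-1
⇒ 4πI² = 25/693
I = (+1)√(25/693/(4π)) = 0.05357948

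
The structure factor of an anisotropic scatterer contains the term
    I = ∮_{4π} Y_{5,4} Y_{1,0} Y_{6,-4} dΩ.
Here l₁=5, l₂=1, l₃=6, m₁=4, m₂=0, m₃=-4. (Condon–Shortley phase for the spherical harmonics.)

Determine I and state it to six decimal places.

0.182727

Checks pass: Σm=0; 12 even; l₃=6∈[4,6].
(2·5+1)(2·1+1)(2·6+1) = 429
Δ: 0! 10! 2! / 13! → 1/858
sum: t=0:+1/14400 = 1/14400
3j²(5 1 6; 0 0 0) = Δ·Π!·Σ² = 6/143  (sign +1)
sum: t=0:+1/362880 = 1/362880
3j²(5 1 6; 4 0 -4) = Δ·Π!·Σ² = 10/429  (sign +1)
combine: 4πI² = 429·6/143·10/429 = 60/143
take √, sign +1: I = 0.18272698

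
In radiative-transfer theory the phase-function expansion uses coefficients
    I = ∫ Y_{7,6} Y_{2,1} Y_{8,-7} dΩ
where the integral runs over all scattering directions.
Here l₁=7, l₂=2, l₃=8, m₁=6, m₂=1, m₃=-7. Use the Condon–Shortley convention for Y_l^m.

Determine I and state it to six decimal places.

L=17 odd ⇒ parity kills the (l;000) factor ⇒ I = 0

0.000000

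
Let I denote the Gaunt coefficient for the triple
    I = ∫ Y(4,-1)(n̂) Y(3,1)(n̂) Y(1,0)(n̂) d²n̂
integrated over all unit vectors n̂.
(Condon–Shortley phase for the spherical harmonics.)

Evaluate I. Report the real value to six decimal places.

-0.238414

Checks pass: Σm=0; 8 even; l₃=1∈[1,7].
(2·4+1)(2·3+1)(2·1+1) = 189
Δ: 6! 2! 0! / 9! → 1/252
sum: t=3:−1/36 = -1/36
3j²(4 3 1; 0 0 0) = Δ·Π!·Σ² = 4/63  (sign +1)
sum: t=4:+1/48 = 1/48
3j²(4 3 1; -1 1 0) = Δ·Π!·Σ² = 5/84  (sign -1)
combine: 4πI² = 189·4/63·5/84 = 5/7
take √, sign -1: I = -0.23841361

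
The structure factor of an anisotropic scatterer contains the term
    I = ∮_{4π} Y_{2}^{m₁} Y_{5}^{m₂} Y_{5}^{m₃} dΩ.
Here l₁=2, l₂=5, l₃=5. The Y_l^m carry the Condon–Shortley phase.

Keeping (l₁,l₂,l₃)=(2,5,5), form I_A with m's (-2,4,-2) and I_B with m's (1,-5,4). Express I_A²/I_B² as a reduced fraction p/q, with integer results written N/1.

Shared (l₁,l₂,l₃)=(2,5,5): N and (l;000)² cancel in I_A²/I_B².
A: Δ = 2!·2!·8!/13! = 1/38610; Racah Σ t=2..2: t=2:+1/20160 = 1/20160; ⇒ 3j(2 5 5; -2 4 -2)² = 12/715, sgn -1
B: Δ = 2!·2!·8!/13! = 1/38610; Racah Σ t=0..0: t=0:+1/80640 = 1/80640; ⇒ 3j(2 5 5; 1 -5 4)² = 9/286, sgn -1
I_A²/I_B² = (12/715)/(9/286) = 8/15

8/15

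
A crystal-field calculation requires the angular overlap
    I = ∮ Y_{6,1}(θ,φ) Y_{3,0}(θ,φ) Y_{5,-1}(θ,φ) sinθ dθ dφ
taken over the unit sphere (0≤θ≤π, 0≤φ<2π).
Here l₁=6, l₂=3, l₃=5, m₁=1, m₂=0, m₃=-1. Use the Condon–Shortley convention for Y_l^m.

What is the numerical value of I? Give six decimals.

-0.123080

Rules hold: Σm=0, L=14 even, 3≤5≤9.
N = 13·7·11 = 1001
Δ = 4!·8!·2!/15! = 1/675675
Racah Σ t=1..3: t=1:−1/8640 t=2:+1/2304 t=3:−1/8640 = 7/34560
⇒ 3j(6 3 5; 0 0 0)² = 7/429, sgn -1
Racah Σ t=1..3: t=1:−1/6912 t=2:+1/2880 t=3:−1/17280 = 1/6912
⇒ 3j(6 3 5; 1 0 -1)² = 5/429, sgn +1
4πI² = N·(3j₀)²·(3jₘ)² = 245/1287
I = -1·√(0.190365/4π) = -0.12308038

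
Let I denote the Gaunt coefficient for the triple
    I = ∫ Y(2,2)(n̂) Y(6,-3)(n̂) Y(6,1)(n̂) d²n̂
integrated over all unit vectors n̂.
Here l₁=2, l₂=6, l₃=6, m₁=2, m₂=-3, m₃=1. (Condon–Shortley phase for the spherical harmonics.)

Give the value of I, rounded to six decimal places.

Rules hold: Σm=0, L=14 even, 4≤6≤8.
N = 5·13·13 = 845
Δ = 2!·2!·10!/15! = 1/90090
Racah Σ t=0..2: t=0:+1/69120 t=1:−1/14400 t=2:+1/69120 = -7/172800
⇒ 3j(2 6 6; 0 0 0)² = 14/715, sgn -1
Racah Σ t=0..0: t=0:+1/120960 = 1/120960
⇒ 3j(2 6 6; 2 -3 1)² = 24/1001, sgn -1
4πI² = N·(3j₀)²·(3jₘ)² = 48/121
I = +1·√(0.396694/4π) = 0.17767364

0.177674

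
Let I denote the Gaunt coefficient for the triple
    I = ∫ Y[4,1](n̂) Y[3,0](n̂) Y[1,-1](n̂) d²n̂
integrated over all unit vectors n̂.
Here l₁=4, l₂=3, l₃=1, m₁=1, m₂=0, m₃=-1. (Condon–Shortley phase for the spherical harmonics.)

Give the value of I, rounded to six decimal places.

-0.194664

m-sum 0 ✓  L=8 even ✓  1≤1≤7 ✓
Π(2lᵢ+1) = 9×7×3 = 189
triangle coeff Δ(4,3,1) = 1/252
Σ_t [3,3]: t=3:−1/36 = -1/36
(3j)²=4/63 [(4 3 1; 0 0 0)], sign=+1
Σ_t [3,3]: t=3:−1/72 = -1/72
(3j)²=5/126 [(4 3 1; 1 0 -1)], sign=-1
⇒ 4πI² = 10/21
I = (-1)√(10/21/(4π)) = -0.19466390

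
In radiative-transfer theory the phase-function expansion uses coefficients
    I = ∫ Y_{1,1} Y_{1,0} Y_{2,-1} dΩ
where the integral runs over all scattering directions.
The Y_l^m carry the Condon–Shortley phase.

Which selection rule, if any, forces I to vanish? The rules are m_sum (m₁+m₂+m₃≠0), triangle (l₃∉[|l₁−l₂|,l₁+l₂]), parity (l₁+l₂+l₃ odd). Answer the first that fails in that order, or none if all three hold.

m₁+m₂+m₃ = 1 + 0 − 1 = 0  ✓
triangle: |1−1|=0 ≤ l₃=2 ≤ 1+1=2  ✓
parity: l₁+l₂+l₃ = 4 is even  ✓

none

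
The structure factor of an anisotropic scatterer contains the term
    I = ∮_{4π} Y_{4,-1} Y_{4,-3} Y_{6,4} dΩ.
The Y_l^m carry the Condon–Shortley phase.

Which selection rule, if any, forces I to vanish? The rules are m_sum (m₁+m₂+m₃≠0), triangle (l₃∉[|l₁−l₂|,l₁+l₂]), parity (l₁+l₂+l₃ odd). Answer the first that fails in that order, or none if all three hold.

none

Σmᵢ = 0  ✓
l₃∈[|l₁−l₂|,l₁+l₂]=[0,8], have l₃=6  ✓
Σlᵢ = 14 ⇒ even  ✓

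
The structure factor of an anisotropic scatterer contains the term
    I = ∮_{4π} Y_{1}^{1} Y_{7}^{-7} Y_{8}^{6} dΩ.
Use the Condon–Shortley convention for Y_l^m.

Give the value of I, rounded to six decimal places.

0.030597

Rules hold: Σm=0, L=16 even, 6≤8≤8.
N = 3·15·17 = 765
Δ = 0!·2!·14!/17! = 1/2040
Racah Σ t=0..0: t=0:+1/25401600 = 1/25401600
⇒ 3j(1 7 8; 0 0 0)² = 8/255, sgn +1
Racah Σ t=0..0: t=0:+1/174356582400 = 1/174356582400
⇒ 3j(1 7 8; 1 -7 6)² = 1/2040, sgn +1
4πI² = N·(3j₀)²·(3jₘ)² = 1/85
I = +1·√(0.0117647/4π) = 0.03059748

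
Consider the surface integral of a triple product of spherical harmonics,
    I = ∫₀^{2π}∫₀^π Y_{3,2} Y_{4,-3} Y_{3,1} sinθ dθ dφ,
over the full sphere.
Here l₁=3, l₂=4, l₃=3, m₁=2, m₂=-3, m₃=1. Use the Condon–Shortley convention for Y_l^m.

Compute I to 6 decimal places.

m-sum 0 ✓  L=10 even ✓  1≤3≤7 ✓
Π(2lᵢ+1) = 7×9×7 = 441
triangle coeff Δ(3,4,3) = 1/34650
Σ_t [1,3]: t=1:−1/72 t=2:+1/16 t=3:−1/72 = 5/144
(3j)²=2/77 [(3 4 3; 0 0 0)], sign=-1
Σ_t [0,1]: t=0:+1/144 t=1:−1/288 = 1/288
(3j)²=1/99 [(3 4 3; 2 -3 1)], sign=+1
⇒ 4πI² = 14/121
I = (-1)√(14/121/(4π)) = -0.09595473

-0.095955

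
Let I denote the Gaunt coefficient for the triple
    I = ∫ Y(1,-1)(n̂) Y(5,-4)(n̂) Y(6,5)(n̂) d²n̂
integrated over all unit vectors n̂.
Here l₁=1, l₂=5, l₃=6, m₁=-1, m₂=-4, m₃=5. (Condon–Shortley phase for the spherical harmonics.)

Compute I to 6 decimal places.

Checks pass: Σm=0; 12 even; l₃=6∈[4,6].
(2·1+1)(2·5+1)(2·6+1) = 429
Δ: 0! 2! 10! / 13! → 1/858
sum: t=0:+1/14400 = 1/14400
3j²(1 5 6; 0 0 0) = Δ·Π!·Σ² = 6/143  (sign +1)
sum: t=0:+1/725760 = 1/725760
3j²(1 5 6; -1 -4 5) = Δ·Π!·Σ² = 5/78  (sign -1)
combine: 4πI² = 429·6/143·5/78 = 15/13
take √, sign -1: I = -0.30301841

-0.303018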